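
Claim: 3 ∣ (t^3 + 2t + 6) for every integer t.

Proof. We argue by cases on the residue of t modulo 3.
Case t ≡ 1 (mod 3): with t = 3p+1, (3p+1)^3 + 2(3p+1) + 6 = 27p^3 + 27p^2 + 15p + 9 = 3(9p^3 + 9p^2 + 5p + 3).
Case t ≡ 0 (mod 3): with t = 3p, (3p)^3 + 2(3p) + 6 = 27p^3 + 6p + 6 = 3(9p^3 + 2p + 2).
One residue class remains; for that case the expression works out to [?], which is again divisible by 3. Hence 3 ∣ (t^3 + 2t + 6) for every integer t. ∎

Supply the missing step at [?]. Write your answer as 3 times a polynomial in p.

The residues treated are {1, 0}, so the missing case is t ≡ 2 (mod 3); write t = 3p+2.
Then (3p+2)^3 + 2(3p+2) + 6 = 27p^3 + 54p^2 + 42p + 18 = 3(9p^3 + 18p^2 + 14p + 6).

3(9p^3 + 18p^2 + 14p + 6)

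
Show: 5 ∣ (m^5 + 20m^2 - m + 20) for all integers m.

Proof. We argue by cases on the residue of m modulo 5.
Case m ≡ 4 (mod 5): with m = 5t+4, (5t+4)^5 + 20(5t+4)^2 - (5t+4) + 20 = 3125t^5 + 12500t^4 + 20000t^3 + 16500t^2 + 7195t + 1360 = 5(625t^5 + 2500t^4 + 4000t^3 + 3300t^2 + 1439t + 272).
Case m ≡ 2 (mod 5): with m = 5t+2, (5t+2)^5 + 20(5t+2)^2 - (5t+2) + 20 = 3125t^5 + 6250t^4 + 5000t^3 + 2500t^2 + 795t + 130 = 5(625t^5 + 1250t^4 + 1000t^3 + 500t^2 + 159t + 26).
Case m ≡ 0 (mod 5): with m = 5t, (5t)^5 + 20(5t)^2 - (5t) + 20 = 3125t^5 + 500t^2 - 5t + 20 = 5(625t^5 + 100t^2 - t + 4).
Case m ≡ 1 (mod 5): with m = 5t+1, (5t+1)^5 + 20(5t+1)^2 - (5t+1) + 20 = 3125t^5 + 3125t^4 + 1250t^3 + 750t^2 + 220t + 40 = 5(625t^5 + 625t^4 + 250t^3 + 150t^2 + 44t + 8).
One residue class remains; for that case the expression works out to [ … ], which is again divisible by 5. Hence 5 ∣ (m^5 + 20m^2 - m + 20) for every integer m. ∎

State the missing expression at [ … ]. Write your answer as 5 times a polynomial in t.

The residues treated are {4, 2, 0, 1}, so the missing case is m ≡ 3 (mod 5); write m = 5t+3.
Then (5t+3)^5 + 20(5t+3)^2 - (5t+3) + 20 = 3125t^5 + 9375t^4 + 11250t^3 + 7250t^2 + 2620t + 440 = 5(625t^5 + 1875t^4 + 2250t^3 + 1450t^2 + 524t + 88).

5(625t^5 + 1875t^4 + 2250t^3 + 1450t^2 + 524t + 88)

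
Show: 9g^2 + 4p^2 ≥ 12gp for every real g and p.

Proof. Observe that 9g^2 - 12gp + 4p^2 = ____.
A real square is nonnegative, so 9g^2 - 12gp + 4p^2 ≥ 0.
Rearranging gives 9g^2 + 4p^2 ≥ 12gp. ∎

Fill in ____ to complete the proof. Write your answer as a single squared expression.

(3g - 2p)^2

The leading and trailing coefficients are 3^2 and 2^2, and 12 = 2·3·2, so the trinomial is (3g - 2p)^2.
Hence 9g^2 - 12gp + 4p^2 ≥ 0.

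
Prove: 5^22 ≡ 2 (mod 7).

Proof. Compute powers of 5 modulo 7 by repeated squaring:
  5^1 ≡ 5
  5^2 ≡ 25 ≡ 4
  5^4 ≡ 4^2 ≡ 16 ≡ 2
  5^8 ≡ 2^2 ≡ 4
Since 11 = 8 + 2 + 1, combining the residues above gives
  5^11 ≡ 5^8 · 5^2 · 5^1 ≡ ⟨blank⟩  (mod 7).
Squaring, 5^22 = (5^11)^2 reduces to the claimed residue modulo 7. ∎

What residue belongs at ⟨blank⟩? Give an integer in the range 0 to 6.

3

5^8 · 5^2 · 5^1 ≡ 4 · 4 · 5 = 80.
80 mod 7 = 3, so 5^11 ≡ 3 (mod 7).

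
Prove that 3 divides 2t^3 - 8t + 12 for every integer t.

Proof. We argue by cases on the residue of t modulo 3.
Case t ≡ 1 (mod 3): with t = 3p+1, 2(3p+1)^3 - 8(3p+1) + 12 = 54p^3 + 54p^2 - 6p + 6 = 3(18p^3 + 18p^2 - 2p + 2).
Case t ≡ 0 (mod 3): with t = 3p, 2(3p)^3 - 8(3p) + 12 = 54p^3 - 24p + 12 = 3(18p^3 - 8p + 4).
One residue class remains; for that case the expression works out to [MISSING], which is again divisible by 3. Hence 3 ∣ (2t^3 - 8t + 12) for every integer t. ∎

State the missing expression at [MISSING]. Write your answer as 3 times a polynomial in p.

3(18p^3 + 36p^2 + 16p + 4)

Only t ≡ 2 (mod 3) is unaccounted for. Put t = 3p+2:
2(3p+2)^3 - 8(3p+2) + 12 expands to 54p^3 + 108p^2 + 48p + 12,
and factoring out 3 leaves 3(18p^3 + 36p^2 + 16p + 4).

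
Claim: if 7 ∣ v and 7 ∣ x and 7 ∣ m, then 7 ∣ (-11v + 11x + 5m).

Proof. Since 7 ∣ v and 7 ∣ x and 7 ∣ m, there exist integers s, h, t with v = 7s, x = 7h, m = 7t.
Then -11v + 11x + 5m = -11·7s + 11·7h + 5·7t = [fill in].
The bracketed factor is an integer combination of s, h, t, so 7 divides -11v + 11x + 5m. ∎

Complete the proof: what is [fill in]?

Pull the common 7 out of every term: -11·7s + 11·7h + 5·7t = 7(11h - 11s + 5t).
11h - 11s + 5t is an integer, which exhibits the divisibility.

7(11h - 11s + 5t)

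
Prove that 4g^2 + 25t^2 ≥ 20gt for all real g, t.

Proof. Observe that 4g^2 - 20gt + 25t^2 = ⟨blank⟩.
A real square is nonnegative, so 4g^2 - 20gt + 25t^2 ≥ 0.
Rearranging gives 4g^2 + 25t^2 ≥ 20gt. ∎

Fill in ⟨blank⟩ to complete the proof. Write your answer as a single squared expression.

(2g - 5t)^2

4g^2 - 20gt + 25t^2 is a perfect-square trinomial: the outer terms are (2g)^2 and (5t)^2, and the cross term is -2·2g·5t.
So 4g^2 - 20gt + 25t^2 = (2g - 5t)^2 ≥ 0.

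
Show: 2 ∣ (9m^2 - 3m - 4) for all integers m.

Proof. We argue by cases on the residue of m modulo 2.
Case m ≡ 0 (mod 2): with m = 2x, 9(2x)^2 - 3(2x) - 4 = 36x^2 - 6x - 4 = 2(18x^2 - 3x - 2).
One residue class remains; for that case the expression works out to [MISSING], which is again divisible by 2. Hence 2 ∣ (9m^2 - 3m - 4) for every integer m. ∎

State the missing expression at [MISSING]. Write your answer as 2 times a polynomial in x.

Only m ≡ 1 (mod 2) is unaccounted for. Put m = 2x+1:
9(2x+1)^2 - 3(2x+1) - 4 expands to 36x^2 + 30x + 2,
and factoring out 2 leaves 2(18x^2 + 15x + 1).

2(18x^2 + 15x + 1)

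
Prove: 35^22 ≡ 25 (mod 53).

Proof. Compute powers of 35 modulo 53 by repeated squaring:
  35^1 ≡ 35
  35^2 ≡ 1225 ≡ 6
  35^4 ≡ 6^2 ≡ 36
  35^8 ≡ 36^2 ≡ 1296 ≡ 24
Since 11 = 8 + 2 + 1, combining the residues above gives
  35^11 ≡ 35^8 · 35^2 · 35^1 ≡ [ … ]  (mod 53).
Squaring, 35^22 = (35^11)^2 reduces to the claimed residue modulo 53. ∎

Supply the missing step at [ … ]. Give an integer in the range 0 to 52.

5

35^8 · 35^2 · 35^1 ≡ 24 · 6 · 35 = 5040.
5040 mod 53 = 5, so 35^11 ≡ 5 (mod 53).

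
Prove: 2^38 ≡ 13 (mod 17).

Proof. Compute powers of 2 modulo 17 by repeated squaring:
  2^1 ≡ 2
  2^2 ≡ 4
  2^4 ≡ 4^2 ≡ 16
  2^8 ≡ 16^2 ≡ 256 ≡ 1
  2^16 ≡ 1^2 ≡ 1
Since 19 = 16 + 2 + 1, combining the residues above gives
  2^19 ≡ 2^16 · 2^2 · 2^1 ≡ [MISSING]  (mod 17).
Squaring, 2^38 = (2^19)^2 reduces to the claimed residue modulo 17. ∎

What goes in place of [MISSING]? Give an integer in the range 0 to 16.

2^16 · 2^2 · 2^1 ≡ 1 · 4 · 2 = 8.
8 mod 17 = 8, so 2^19 ≡ 8 (mod 17).

8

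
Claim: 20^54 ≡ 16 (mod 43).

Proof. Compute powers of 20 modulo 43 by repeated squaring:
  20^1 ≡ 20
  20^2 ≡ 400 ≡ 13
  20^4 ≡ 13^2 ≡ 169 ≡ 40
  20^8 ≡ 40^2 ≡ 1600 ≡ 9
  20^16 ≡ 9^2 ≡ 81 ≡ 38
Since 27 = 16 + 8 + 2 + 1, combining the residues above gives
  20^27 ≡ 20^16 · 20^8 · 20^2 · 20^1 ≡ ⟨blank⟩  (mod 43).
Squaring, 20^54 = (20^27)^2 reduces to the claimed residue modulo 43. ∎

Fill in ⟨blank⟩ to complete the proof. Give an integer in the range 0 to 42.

39

Multiply the listed residues: 38 · 9 · 13 · 20 = 342 → 4446 → 88920.
Reducing modulo 43: 88920 = 2067·43 + 39, so 20^27 ≡ 39.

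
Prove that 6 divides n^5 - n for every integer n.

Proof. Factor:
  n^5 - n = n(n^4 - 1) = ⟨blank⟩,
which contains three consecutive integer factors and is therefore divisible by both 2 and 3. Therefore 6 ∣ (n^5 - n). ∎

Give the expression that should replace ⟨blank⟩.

(n - 1)n(n + 1)(n^2 + 1)

n^4 - 1 = (n^2 - 1)(n^2 + 1), and n^2 - 1 = (n-1)(n+1).
So n(n^4 - 1) = (n - 1)n(n + 1)(n^2 + 1).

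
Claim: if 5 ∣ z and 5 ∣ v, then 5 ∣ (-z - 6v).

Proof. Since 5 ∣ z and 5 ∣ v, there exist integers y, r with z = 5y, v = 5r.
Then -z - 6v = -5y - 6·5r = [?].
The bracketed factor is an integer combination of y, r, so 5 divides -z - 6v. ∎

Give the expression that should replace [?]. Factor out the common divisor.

5(-6r - y)

Pull the common 5 out of every term: -5y - 6·5r = 5(-6r - y).
-6r - y is an integer, which exhibits the divisibility.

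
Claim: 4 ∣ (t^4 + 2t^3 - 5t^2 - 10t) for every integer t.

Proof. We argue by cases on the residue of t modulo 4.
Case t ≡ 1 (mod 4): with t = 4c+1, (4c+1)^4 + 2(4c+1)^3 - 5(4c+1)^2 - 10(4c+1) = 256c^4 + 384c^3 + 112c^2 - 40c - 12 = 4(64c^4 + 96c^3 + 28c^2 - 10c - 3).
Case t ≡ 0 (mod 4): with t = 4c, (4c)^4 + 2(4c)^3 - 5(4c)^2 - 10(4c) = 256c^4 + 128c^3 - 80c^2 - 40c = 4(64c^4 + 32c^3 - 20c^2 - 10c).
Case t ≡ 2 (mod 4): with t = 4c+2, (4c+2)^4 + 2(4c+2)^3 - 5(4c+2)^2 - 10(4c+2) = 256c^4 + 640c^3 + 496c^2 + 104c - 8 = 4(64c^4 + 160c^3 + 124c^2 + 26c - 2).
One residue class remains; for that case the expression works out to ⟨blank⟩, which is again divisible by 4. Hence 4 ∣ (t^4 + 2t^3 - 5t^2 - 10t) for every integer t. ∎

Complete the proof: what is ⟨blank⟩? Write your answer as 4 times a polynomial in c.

The residues treated are {1, 0, 2}, so the missing case is t ≡ 3 (mod 4); write t = 4c+3.
Then (4c+3)^4 + 2(4c+3)^3 - 5(4c+3)^2 - 10(4c+3) = 256c^4 + 896c^3 + 1072c^2 + 488c + 60 = 4(64c^4 + 224c^3 + 268c^2 + 122c + 15).

4(64c^4 + 224c^3 + 268c^2 + 122c + 15)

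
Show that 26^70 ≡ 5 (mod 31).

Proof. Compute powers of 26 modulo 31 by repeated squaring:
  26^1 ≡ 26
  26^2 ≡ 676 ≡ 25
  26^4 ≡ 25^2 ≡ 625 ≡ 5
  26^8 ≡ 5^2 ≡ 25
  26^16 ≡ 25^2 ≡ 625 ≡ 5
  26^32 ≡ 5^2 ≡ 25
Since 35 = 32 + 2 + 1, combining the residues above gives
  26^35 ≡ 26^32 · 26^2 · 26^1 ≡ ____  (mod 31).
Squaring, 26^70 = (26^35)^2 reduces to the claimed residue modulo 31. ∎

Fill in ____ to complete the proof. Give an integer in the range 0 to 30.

Multiply the listed residues: 25 · 25 · 26 = 625 → 16250.
Reducing modulo 31: 16250 = 524·31 + 6, so 26^35 ≡ 6.

6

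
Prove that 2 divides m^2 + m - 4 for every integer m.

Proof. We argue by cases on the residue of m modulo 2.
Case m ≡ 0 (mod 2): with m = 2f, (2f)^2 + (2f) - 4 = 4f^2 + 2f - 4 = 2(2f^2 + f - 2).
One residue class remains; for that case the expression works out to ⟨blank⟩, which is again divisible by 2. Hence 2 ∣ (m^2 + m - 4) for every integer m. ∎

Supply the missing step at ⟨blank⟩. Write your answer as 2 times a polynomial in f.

The residues treated are {0}, so the missing case is m ≡ 1 (mod 2); write m = 2f+1.
Then (2f+1)^2 + (2f+1) - 4 = 4f^2 + 6f - 2 = 2(2f^2 + 3f - 1).

2(2f^2 + 3f - 1)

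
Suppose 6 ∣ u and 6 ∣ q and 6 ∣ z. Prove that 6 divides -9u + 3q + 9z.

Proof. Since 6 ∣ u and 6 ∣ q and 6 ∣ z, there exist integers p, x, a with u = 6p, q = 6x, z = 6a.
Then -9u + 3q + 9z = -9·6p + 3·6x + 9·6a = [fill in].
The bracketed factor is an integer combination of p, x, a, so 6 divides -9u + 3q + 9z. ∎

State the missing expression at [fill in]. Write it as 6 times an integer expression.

Each term has a factor of 6: -9·6p + 3·6x + 9·6a = 6·(9a - 9p + 3x).
Since 9a - 9p + 3x is an integer, 6 ∣ (-9u + 3q + 9z).

6(9a - 9p + 3x)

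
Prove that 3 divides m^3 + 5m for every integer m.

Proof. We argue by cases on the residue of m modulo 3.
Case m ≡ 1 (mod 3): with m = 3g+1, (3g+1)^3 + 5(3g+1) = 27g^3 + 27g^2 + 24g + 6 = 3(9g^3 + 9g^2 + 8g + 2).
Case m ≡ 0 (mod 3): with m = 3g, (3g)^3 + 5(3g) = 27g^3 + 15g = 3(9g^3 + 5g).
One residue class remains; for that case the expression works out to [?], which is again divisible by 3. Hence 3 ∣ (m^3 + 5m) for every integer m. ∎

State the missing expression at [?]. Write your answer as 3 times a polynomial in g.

3(9g^3 + 18g^2 + 17g + 6)

The residues treated are {1, 0}, so the missing case is m ≡ 2 (mod 3); write m = 3g+2.
Then (3g+2)^3 + 5(3g+2) = 27g^3 + 54g^2 + 51g + 18 = 3(9g^3 + 18g^2 + 17g + 6).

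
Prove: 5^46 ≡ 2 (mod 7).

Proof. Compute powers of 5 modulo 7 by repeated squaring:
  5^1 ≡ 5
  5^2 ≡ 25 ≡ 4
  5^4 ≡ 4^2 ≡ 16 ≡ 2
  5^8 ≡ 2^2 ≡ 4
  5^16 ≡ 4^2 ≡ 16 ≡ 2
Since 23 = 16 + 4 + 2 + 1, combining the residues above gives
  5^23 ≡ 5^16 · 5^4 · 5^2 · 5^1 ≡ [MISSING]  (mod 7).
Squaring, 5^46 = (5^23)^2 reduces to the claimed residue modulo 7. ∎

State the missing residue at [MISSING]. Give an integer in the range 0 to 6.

Multiply the listed residues: 2 · 2 · 4 · 5 = 4 → 16 → 80.
Reducing modulo 7: 80 = 11·7 + 3, so 5^23 ≡ 3.

3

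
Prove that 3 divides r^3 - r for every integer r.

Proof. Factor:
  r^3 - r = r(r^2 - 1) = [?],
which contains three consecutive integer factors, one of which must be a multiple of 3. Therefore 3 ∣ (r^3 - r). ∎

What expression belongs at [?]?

r(r^2 - 1) = r(r - 1)(r + 1) = (r - 1)r(r + 1).
These three factors are consecutive integers, so their product is divisible by 3.

(r - 1)r(r + 1)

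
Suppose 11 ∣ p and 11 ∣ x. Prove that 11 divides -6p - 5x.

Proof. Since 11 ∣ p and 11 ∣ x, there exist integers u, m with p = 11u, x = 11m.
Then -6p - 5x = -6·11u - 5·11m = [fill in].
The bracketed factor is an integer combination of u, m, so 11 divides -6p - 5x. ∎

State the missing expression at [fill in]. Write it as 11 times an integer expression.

Each term has a factor of 11: -6·11u - 5·11m = 11·(-5m - 6u).
Since -5m - 6u is an integer, 11 ∣ (-6p - 5x).

11(-5m - 6u)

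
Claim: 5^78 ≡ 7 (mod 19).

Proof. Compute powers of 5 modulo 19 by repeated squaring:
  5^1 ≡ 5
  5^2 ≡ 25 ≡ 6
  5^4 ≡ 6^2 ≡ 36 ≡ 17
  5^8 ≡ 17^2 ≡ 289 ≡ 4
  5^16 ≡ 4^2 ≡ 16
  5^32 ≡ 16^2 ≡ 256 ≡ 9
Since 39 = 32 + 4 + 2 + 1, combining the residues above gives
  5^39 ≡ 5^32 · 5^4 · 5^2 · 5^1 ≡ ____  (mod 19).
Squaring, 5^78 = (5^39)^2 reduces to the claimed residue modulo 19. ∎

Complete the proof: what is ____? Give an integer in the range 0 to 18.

Multiply the listed residues: 9 · 17 · 6 · 5 = 153 → 918 → 4590.
Reducing modulo 19: 4590 = 241·19 + 11, so 5^39 ≡ 11.

11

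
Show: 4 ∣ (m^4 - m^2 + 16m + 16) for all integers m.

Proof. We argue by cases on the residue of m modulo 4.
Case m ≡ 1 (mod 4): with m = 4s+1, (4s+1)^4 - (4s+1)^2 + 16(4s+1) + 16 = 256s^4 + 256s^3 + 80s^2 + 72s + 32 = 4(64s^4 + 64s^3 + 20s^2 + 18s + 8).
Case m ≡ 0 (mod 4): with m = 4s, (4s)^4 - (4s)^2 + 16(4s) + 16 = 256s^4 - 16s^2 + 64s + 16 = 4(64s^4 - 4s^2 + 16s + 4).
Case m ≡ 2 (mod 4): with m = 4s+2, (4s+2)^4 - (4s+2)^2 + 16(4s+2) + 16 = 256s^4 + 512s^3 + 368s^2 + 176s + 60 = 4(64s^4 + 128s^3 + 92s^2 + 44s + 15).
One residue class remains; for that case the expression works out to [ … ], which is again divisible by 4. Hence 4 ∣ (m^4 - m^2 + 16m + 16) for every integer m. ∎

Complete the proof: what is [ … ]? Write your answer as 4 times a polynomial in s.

Only m ≡ 3 (mod 4) is unaccounted for. Put m = 4s+3:
(4s+3)^4 - (4s+3)^2 + 16(4s+3) + 16 expands to 256s^4 + 768s^3 + 848s^2 + 472s + 136,
and factoring out 4 leaves 4(64s^4 + 192s^3 + 212s^2 + 118s + 34).

4(64s^4 + 192s^3 + 212s^2 + 118s + 34)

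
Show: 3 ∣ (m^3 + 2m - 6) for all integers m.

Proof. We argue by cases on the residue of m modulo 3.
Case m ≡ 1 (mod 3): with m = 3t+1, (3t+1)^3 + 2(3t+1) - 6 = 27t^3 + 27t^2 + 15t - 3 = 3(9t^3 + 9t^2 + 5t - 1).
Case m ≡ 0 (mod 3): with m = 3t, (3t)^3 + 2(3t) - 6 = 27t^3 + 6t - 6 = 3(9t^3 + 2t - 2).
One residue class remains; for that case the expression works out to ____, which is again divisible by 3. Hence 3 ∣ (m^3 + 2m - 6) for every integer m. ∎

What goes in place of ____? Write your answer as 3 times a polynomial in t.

The residues treated are {1, 0}, so the missing case is m ≡ 2 (mod 3); write m = 3t+2.
Then (3t+2)^3 + 2(3t+2) - 6 = 27t^3 + 54t^2 + 42t + 6 = 3(9t^3 + 18t^2 + 14t + 2).

3(9t^3 + 18t^2 + 14t + 2)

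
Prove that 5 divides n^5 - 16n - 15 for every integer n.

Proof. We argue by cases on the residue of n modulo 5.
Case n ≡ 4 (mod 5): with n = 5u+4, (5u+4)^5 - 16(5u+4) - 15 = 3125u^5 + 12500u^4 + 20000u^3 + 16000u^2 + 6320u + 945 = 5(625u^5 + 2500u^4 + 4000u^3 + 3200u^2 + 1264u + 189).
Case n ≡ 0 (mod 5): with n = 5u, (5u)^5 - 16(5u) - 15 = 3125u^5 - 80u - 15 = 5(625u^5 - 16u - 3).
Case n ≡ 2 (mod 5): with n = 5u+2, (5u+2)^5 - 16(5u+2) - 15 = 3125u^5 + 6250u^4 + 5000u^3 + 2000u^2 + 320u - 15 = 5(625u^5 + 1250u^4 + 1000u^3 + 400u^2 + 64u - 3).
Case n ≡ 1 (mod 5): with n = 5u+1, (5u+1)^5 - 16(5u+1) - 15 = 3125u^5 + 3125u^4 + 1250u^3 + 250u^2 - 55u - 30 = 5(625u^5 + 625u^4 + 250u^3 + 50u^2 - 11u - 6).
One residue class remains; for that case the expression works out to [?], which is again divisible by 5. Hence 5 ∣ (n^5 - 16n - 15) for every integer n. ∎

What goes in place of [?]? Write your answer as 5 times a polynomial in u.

The residues treated are {4, 0, 2, 1}, so the missing case is n ≡ 3 (mod 5); write n = 5u+3.
Then (5u+3)^5 - 16(5u+3) - 15 = 3125u^5 + 9375u^4 + 11250u^3 + 6750u^2 + 1945u + 180 = 5(625u^5 + 1875u^4 + 2250u^3 + 1350u^2 + 389u + 36).

5(625u^5 + 1875u^4 + 2250u^3 + 1350u^2 + 389u + 36)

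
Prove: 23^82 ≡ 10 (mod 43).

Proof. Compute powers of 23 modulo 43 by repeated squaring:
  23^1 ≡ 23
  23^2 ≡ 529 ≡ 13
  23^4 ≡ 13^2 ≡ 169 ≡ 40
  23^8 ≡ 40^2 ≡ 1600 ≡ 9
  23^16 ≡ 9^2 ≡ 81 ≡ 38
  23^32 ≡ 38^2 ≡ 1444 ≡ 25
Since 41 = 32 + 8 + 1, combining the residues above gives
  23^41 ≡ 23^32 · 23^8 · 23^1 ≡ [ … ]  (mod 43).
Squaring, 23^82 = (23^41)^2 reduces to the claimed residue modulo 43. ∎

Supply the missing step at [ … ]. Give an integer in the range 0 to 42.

23^32 · 23^8 · 23^1 ≡ 25 · 9 · 23 = 5175.
5175 mod 43 = 15, so 23^41 ≡ 15 (mod 43).

15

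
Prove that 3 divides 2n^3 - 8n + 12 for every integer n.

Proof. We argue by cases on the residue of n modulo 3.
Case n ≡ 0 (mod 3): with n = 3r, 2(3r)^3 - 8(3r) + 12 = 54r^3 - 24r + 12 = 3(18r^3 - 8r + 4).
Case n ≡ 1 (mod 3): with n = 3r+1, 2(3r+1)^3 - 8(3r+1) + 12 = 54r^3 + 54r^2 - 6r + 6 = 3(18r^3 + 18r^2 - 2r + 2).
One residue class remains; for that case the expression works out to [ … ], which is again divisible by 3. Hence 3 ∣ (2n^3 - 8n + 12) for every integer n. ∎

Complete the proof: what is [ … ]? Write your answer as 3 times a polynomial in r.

3(18r^3 + 36r^2 + 16r + 4)

The residues treated are {0, 1}, so the missing case is n ≡ 2 (mod 3); write n = 3r+2.
Then 2(3r+2)^3 - 8(3r+2) + 12 = 54r^3 + 108r^2 + 48r + 12 = 3(18r^3 + 36r^2 + 16r + 4).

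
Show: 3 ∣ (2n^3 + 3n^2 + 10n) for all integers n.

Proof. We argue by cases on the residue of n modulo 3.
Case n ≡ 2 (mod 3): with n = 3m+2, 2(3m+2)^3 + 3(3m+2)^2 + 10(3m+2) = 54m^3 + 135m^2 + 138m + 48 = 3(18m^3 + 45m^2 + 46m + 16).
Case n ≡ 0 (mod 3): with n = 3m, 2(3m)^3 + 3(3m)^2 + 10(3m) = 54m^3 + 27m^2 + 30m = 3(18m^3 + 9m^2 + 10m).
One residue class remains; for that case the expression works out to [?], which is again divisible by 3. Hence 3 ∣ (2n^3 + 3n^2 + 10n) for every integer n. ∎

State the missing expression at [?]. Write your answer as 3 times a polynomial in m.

The residues treated are {2, 0}, so the missing case is n ≡ 1 (mod 3); write n = 3m+1.
Then 2(3m+1)^3 + 3(3m+1)^2 + 10(3m+1) = 54m^3 + 81m^2 + 66m + 15 = 3(18m^3 + 27m^2 + 22m + 5).

3(18m^3 + 27m^2 + 22m + 5)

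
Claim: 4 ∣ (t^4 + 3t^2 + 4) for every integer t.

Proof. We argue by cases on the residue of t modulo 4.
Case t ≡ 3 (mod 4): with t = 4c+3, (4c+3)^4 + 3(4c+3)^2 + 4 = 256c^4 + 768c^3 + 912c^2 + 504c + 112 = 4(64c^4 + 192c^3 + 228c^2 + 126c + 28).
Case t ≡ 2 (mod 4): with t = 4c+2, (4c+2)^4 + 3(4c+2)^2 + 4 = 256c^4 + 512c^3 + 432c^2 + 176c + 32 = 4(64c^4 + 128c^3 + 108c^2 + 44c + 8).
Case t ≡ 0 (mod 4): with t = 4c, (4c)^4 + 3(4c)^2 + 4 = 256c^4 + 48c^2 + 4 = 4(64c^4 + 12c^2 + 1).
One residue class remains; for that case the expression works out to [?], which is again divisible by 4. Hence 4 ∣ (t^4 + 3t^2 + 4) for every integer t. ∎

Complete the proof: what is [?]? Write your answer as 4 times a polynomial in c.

4(64c^4 + 64c^3 + 36c^2 + 10c + 2)

The residues treated are {3, 2, 0}, so the missing case is t ≡ 1 (mod 4); write t = 4c+1.
Then (4c+1)^4 + 3(4c+1)^2 + 4 = 256c^4 + 256c^3 + 144c^2 + 40c + 8 = 4(64c^4 + 64c^3 + 36c^2 + 10c + 2).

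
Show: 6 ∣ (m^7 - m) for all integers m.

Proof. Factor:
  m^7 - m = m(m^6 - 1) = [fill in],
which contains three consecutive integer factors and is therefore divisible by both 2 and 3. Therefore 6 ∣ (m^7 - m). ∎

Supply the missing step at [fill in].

m^6 - 1 = (m^2 - 1)(m^4 + m^2 + 1), and m^2 - 1 = (m-1)(m+1).
So m(m^6 - 1) = (m - 1)m(m + 1)(m^4 + m^2 + 1).

(m - 1)m(m + 1)(m^4 + m^2 + 1)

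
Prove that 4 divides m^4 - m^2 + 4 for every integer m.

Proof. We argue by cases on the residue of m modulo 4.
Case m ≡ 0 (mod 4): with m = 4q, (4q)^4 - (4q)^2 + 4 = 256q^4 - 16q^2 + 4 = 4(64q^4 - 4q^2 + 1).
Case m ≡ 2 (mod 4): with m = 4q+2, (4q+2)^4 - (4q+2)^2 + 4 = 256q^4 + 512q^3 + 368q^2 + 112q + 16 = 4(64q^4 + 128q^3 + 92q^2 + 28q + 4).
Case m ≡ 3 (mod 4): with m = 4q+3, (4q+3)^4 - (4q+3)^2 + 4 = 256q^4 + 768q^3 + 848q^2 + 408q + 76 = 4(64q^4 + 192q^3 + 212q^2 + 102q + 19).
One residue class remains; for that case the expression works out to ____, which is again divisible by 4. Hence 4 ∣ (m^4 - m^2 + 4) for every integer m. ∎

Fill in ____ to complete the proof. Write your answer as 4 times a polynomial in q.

4(64q^4 + 64q^3 + 20q^2 + 2q + 1)

Only m ≡ 1 (mod 4) is unaccounted for. Put m = 4q+1:
(4q+1)^4 - (4q+1)^2 + 4 expands to 256q^4 + 256q^3 + 80q^2 + 8q + 4,
and factoring out 4 leaves 4(64q^4 + 64q^3 + 20q^2 + 2q + 1).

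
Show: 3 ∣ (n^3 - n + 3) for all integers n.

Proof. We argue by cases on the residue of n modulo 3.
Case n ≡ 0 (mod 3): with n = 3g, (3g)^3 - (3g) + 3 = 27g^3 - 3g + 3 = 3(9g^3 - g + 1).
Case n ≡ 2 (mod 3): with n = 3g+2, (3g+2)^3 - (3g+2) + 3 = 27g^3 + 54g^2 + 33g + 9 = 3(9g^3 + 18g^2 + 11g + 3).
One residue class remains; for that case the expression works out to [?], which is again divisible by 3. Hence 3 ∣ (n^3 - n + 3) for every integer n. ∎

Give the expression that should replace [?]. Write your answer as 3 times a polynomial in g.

The residues treated are {0, 2}, so the missing case is n ≡ 1 (mod 3); write n = 3g+1.
Then (3g+1)^3 - (3g+1) + 3 = 27g^3 + 27g^2 + 6g + 3 = 3(9g^3 + 9g^2 + 2g + 1).

3(9g^3 + 9g^2 + 2g + 1)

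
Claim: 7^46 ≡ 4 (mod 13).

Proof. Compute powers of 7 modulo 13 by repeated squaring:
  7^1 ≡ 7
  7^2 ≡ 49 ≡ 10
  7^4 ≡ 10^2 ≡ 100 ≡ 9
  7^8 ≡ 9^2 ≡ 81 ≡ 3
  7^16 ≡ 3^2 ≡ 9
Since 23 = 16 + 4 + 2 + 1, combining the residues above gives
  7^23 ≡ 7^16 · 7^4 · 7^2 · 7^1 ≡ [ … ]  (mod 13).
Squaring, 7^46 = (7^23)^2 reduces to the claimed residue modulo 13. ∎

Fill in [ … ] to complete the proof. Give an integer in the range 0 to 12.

7^16 · 7^4 · 7^2 · 7^1 ≡ 9 · 9 · 10 · 7 = 5670.
5670 mod 13 = 2, so 7^23 ≡ 2 (mod 13).

2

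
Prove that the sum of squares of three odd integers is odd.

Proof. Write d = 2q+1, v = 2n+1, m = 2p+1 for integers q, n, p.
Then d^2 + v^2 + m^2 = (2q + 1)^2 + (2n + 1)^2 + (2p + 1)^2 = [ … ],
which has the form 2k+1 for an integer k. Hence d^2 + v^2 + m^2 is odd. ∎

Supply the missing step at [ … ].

(2q + 1)^2 + (2n + 1)^2 + (2p + 1)^2 = 4n^2 + 4n + 4p^2 + 4p + 4q^2 + 4q + 3
= 2(2n^2 + 2n + 2p^2 + 2p + 2q^2 + 2q + 1) + 1.
Since 2n^2 + 2n + 2p^2 + 2p + 2q^2 + 2q + 1 is an integer, the sum of squares is of the form 2k+1 for an integer k.

2(2n^2 + 2n + 2p^2 + 2p + 2q^2 + 2q + 1) + 1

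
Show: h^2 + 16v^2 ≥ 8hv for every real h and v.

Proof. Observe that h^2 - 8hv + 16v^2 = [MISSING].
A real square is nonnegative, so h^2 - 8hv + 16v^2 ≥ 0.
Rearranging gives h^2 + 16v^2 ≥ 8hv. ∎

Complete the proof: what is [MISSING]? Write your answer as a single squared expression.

(h - 4v)^2

h^2 - 8hv + 16v^2 is a perfect-square trinomial: the outer terms are (h)^2 and (4v)^2, and the cross term is -2·h·4v.
So h^2 - 8hv + 16v^2 = (h - 4v)^2 ≥ 0.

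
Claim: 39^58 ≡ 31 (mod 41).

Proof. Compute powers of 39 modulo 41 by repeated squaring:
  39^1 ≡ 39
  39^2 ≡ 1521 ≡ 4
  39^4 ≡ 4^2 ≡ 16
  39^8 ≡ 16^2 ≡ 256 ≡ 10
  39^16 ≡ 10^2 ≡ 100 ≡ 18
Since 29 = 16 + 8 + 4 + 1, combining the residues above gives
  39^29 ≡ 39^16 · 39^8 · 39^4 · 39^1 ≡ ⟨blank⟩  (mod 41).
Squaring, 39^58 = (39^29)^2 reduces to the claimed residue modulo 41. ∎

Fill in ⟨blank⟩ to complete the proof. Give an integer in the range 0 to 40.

39^16 · 39^8 · 39^4 · 39^1 ≡ 18 · 10 · 16 · 39 = 112320.
112320 mod 41 = 21, so 39^29 ≡ 21 (mod 41).

21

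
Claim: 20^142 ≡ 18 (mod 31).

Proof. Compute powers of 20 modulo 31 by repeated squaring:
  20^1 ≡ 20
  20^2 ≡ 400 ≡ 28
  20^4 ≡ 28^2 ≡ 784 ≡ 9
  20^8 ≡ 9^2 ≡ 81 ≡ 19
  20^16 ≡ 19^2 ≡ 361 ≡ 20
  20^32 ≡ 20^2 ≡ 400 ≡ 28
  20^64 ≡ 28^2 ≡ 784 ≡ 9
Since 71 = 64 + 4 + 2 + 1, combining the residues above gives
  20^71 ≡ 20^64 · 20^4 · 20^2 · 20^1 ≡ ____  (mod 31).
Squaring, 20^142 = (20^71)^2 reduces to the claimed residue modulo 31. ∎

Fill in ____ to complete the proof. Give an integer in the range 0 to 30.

7

Multiply the listed residues: 9 · 9 · 28 · 20 = 81 → 2268 → 45360.
Reducing modulo 31: 45360 = 1463·31 + 7, so 20^71 ≡ 7.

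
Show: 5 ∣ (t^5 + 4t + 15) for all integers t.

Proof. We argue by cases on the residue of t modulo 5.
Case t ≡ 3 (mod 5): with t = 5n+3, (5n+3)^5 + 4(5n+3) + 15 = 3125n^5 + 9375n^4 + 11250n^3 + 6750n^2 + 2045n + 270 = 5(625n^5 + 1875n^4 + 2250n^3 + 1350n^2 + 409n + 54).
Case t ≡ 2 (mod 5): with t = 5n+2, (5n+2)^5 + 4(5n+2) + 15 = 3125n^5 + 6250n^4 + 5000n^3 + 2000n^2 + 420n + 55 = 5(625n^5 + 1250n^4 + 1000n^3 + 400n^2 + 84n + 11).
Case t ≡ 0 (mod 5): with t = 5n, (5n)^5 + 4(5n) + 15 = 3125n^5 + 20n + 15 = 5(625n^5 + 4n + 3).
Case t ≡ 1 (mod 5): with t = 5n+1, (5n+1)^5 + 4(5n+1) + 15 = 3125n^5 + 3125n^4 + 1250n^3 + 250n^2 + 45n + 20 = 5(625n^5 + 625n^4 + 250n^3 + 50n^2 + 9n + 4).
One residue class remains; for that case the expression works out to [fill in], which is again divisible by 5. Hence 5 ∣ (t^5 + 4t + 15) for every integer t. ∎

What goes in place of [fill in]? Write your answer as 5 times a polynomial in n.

The residues treated are {3, 2, 0, 1}, so the missing case is t ≡ 4 (mod 5); write t = 5n+4.
Then (5n+4)^5 + 4(5n+4) + 15 = 3125n^5 + 12500n^4 + 20000n^3 + 16000n^2 + 6420n + 1055 = 5(625n^5 + 2500n^4 + 4000n^3 + 3200n^2 + 1284n + 211).

5(625n^5 + 2500n^4 + 4000n^3 + 3200n^2 + 1284n + 211)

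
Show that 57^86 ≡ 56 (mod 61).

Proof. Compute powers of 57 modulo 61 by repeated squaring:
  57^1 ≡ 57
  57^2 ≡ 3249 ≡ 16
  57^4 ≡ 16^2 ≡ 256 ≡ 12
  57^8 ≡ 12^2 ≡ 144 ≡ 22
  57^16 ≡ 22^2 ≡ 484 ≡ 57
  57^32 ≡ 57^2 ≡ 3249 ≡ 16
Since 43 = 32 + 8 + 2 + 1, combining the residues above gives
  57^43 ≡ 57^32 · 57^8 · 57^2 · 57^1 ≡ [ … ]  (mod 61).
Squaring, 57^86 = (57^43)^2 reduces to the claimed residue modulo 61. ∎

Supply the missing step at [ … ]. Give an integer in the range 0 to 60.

42

57^32 · 57^8 · 57^2 · 57^1 ≡ 16 · 22 · 16 · 57 = 321024.
321024 mod 61 = 42, so 57^43 ≡ 42 (mod 61).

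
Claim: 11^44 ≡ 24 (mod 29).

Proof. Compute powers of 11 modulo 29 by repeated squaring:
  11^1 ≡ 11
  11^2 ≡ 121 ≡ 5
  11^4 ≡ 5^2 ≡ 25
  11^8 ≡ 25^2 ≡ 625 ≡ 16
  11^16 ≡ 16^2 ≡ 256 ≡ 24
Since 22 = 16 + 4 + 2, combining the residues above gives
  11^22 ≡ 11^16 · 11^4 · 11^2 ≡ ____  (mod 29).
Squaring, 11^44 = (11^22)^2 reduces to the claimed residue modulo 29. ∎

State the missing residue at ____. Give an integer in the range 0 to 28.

13

Multiply the listed residues: 24 · 25 · 5 = 600 → 3000.
Reducing modulo 29: 3000 = 103·29 + 13, so 11^22 ≡ 13.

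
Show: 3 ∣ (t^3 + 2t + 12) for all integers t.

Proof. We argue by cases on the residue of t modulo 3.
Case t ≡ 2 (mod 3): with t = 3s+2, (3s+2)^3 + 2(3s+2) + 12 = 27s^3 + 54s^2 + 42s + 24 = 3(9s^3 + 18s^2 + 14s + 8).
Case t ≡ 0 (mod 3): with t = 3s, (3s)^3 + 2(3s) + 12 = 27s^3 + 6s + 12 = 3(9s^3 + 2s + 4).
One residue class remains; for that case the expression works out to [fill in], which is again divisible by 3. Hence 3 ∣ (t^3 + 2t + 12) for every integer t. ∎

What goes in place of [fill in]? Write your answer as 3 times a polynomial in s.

Only t ≡ 1 (mod 3) is unaccounted for. Put t = 3s+1:
(3s+1)^3 + 2(3s+1) + 12 expands to 27s^3 + 27s^2 + 15s + 15,
and factoring out 3 leaves 3(9s^3 + 9s^2 + 5s + 5).

3(9s^3 + 9s^2 + 5s + 5)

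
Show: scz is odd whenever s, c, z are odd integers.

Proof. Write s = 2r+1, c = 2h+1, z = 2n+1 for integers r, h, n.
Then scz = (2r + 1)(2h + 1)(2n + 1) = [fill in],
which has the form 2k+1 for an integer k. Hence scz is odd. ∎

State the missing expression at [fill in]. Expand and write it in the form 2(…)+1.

2(4hnr + 2hn + 2hr + h + 2nr + n + r) + 1

(2r + 1)(2h + 1)(2n + 1) = 8hnr + 4hn + 4hr + 2h + 4nr + 2n + 2r + 1
= 2(4hnr + 2hn + 2hr + h + 2nr + n + r) + 1.
Since 4hnr + 2hn + 2hr + h + 2nr + n + r is an integer, the product is of the form 2k+1 for an integer k.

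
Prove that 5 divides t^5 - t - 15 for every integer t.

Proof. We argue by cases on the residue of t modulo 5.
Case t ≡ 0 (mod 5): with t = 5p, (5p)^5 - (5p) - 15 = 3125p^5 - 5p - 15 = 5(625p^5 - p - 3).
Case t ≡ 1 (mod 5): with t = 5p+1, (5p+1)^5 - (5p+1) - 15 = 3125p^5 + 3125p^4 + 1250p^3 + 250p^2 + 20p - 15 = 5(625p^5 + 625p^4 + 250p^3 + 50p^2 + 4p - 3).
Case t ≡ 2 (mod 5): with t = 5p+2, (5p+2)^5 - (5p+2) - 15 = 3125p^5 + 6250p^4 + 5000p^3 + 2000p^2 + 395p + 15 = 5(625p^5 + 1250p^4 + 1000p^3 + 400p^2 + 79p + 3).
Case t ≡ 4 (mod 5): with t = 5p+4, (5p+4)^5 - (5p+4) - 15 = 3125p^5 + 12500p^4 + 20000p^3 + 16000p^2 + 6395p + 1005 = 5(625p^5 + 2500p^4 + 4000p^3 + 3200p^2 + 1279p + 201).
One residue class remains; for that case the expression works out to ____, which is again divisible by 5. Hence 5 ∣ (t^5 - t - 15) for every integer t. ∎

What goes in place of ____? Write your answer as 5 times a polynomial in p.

5(625p^5 + 1875p^4 + 2250p^3 + 1350p^2 + 404p + 45)

The residues treated are {0, 1, 2, 4}, so the missing case is t ≡ 3 (mod 5); write t = 5p+3.
Then (5p+3)^5 - (5p+3) - 15 = 3125p^5 + 9375p^4 + 11250p^3 + 6750p^2 + 2020p + 225 = 5(625p^5 + 1875p^4 + 2250p^3 + 1350p^2 + 404p + 45).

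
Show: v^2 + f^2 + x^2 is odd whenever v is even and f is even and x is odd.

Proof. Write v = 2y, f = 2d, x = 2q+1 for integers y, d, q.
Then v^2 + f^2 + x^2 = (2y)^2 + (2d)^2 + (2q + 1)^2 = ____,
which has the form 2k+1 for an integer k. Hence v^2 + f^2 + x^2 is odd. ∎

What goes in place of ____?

2(2d^2 + 2q^2 + 2q + 2y^2) + 1

Expanding: (2y)^2 + (2d)^2 + (2q + 1)^2 = 4d^2 + 4q^2 + 4q + 4y^2 + 1.
Every term except the constant is even, so this is 2(2d^2 + 2q^2 + 2q + 2y^2) + 1,
and 2d^2 + 2q^2 + 2q + 2y^2 ∈ ℤ gives the required form.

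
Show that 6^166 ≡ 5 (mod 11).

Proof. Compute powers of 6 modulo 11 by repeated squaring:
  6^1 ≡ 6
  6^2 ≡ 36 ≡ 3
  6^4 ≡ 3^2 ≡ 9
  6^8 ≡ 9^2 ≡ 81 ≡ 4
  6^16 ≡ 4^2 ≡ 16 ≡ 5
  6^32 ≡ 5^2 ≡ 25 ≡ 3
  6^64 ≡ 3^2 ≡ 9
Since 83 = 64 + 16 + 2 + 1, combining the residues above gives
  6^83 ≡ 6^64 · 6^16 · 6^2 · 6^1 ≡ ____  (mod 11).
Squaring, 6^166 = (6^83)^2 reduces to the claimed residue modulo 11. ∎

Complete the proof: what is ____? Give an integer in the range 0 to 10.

7

6^64 · 6^16 · 6^2 · 6^1 ≡ 9 · 5 · 3 · 6 = 810.
810 mod 11 = 7, so 6^83 ≡ 7 (mod 11).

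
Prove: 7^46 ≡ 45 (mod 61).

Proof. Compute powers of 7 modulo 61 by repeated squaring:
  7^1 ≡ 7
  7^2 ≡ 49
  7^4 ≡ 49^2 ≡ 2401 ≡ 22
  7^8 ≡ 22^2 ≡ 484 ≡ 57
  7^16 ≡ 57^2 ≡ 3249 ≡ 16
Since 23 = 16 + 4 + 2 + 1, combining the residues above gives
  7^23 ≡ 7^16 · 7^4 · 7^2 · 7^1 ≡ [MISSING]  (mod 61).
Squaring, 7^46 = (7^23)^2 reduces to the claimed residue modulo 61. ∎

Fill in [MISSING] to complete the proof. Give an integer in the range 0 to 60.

17

Multiply the listed residues: 16 · 22 · 49 · 7 = 352 → 17248 → 120736.
Reducing modulo 61: 120736 = 1979·61 + 17, so 7^23 ≡ 17.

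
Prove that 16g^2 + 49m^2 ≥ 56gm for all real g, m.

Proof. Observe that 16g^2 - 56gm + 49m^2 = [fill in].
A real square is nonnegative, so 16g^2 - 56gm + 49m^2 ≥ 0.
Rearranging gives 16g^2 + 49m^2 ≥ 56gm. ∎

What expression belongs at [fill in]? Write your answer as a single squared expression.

(4g - 7m)^2

The leading and trailing coefficients are 4^2 and 7^2, and 56 = 2·4·7, so the trinomial is (4g - 7m)^2.
Hence 16g^2 - 56gm + 49m^2 ≥ 0.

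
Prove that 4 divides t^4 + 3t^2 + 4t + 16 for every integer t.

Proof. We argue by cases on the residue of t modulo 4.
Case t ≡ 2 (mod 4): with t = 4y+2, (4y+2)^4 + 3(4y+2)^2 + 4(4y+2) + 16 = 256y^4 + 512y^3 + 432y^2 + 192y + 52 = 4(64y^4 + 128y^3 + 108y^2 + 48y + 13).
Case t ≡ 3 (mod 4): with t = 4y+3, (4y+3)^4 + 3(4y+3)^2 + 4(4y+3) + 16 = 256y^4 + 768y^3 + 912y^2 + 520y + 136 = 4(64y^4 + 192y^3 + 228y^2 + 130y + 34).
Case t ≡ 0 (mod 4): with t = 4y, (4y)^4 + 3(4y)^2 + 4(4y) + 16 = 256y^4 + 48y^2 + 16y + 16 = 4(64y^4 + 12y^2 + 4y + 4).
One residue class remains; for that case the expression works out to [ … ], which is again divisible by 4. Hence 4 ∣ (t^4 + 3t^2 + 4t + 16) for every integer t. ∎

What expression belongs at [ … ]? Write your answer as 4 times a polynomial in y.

4(64y^4 + 64y^3 + 36y^2 + 14y + 6)

The residues treated are {2, 3, 0}, so the missing case is t ≡ 1 (mod 4); write t = 4y+1.
Then (4y+1)^4 + 3(4y+1)^2 + 4(4y+1) + 16 = 256y^4 + 256y^3 + 144y^2 + 56y + 24 = 4(64y^4 + 64y^3 + 36y^2 + 14y + 6).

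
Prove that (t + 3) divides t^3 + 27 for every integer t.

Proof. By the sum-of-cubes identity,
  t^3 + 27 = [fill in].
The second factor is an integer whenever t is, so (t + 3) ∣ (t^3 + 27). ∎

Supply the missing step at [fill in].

Polynomial division of t^3 + 27 by t + 3 leaves remainder 0 and quotient t^2 - 3t + 9.
Hence t^3 + 27 = (t + 3)(t^2 - 3t + 9).

(t + 3)(t^2 - 3t + 9)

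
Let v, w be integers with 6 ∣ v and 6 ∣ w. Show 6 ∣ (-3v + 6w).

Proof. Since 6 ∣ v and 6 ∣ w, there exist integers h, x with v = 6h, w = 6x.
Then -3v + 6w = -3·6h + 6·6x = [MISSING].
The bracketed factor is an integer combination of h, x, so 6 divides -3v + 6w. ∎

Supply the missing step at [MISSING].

Pull the common 6 out of every term: -3·6h + 6·6x = 6(-3h + 6x).
-3h + 6x is an integer, which exhibits the divisibility.

6(-3h + 6x)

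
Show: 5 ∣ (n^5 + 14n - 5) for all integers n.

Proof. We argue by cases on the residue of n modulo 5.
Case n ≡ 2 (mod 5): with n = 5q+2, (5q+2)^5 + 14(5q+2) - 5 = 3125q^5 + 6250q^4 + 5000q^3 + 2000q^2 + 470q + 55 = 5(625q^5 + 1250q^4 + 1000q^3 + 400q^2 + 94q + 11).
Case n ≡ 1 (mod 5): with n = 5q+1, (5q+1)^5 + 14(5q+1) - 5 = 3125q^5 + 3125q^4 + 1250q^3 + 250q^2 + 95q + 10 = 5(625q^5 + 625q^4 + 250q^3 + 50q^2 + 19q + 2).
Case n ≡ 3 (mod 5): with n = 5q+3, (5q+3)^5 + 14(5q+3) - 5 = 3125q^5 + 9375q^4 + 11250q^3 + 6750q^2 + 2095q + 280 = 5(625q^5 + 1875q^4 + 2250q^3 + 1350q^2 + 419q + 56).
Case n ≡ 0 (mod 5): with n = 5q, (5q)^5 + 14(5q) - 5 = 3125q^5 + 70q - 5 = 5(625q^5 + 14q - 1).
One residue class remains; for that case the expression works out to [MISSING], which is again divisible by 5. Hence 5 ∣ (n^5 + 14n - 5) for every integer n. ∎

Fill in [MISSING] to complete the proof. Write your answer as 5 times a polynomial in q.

5(625q^5 + 2500q^4 + 4000q^3 + 3200q^2 + 1294q + 215)

Only n ≡ 4 (mod 5) is unaccounted for. Put n = 5q+4:
(5q+4)^5 + 14(5q+4) - 5 expands to 3125q^5 + 12500q^4 + 20000q^3 + 16000q^2 + 6470q + 1075,
and factoring out 5 leaves 5(625q^5 + 2500q^4 + 4000q^3 + 3200q^2 + 1294q + 215).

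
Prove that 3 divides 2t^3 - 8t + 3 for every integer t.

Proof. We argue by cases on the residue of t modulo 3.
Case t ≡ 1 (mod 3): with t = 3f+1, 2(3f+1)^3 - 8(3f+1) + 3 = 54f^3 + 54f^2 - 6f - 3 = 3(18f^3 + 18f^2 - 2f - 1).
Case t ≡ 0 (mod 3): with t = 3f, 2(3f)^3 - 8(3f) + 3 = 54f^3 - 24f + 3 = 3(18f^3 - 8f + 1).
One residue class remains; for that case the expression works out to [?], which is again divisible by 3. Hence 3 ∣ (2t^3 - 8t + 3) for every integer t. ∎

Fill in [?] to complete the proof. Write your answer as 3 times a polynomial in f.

The residues treated are {1, 0}, so the missing case is t ≡ 2 (mod 3); write t = 3f+2.
Then 2(3f+2)^3 - 8(3f+2) + 3 = 54f^3 + 108f^2 + 48f + 3 = 3(18f^3 + 36f^2 + 16f + 1).

3(18f^3 + 36f^2 + 16f + 1)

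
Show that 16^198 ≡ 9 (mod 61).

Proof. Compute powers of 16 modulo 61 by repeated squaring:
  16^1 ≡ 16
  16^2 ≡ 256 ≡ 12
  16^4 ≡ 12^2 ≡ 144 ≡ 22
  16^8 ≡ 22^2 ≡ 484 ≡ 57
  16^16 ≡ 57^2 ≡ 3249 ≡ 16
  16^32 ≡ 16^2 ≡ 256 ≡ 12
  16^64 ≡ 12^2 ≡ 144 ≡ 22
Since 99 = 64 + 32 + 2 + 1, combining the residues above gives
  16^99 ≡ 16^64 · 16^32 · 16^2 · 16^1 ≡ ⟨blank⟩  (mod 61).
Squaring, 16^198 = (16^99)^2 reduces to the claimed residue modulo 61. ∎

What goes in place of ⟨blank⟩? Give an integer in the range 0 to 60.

58

Multiply the listed residues: 22 · 12 · 12 · 16 = 264 → 3168 → 50688.
Reducing modulo 61: 50688 = 830·61 + 58, so 16^99 ≡ 58.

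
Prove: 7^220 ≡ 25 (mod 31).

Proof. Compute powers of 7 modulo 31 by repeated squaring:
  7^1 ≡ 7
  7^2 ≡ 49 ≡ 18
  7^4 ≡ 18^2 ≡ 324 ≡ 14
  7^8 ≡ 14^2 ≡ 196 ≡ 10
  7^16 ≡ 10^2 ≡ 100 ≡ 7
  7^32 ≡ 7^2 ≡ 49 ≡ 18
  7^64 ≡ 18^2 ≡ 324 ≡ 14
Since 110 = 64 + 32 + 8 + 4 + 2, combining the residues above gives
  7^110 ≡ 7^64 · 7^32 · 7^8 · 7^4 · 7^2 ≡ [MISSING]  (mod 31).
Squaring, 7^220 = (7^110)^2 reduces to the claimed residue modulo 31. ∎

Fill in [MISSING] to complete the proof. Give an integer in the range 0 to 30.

5

Multiply the listed residues: 14 · 18 · 10 · 14 · 18 = 252 → 2520 → 35280 → 635040.
Reducing modulo 31: 635040 = 20485·31 + 5, so 7^110 ≡ 5.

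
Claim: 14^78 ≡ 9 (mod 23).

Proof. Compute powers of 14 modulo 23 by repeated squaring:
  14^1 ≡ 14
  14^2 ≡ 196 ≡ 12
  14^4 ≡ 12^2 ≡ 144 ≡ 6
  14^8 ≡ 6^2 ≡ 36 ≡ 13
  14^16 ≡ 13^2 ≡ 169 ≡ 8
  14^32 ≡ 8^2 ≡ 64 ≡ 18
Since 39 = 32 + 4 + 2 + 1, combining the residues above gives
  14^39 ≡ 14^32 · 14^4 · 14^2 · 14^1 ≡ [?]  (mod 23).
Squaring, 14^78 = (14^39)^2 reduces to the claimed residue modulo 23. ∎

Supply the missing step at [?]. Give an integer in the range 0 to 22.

20

14^32 · 14^4 · 14^2 · 14^1 ≡ 18 · 6 · 12 · 14 = 18144.
18144 mod 23 = 20, so 14^39 ≡ 20 (mod 23).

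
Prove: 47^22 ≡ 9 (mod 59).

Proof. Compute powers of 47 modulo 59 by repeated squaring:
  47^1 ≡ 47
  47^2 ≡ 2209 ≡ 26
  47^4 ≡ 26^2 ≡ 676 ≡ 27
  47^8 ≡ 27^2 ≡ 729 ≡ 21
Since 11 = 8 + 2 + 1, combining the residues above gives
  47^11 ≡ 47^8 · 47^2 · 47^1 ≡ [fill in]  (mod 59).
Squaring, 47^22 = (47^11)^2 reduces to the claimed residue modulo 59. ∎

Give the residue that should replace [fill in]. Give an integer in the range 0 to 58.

56

47^8 · 47^2 · 47^1 ≡ 21 · 26 · 47 = 25662.
25662 mod 59 = 56, so 47^11 ≡ 56 (mod 59).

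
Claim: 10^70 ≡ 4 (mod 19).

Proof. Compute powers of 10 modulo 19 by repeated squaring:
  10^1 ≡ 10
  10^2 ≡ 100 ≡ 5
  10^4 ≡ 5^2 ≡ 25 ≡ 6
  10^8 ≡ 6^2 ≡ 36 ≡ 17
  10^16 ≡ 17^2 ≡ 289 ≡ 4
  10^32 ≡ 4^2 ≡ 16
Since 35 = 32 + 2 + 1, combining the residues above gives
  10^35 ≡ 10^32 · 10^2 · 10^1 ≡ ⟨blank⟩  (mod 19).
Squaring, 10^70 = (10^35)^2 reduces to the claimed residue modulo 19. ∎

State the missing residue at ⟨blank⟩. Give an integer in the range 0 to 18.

Multiply the listed residues: 16 · 5 · 10 = 80 → 800.
Reducing modulo 19: 800 = 42·19 + 2, so 10^35 ≡ 2.

2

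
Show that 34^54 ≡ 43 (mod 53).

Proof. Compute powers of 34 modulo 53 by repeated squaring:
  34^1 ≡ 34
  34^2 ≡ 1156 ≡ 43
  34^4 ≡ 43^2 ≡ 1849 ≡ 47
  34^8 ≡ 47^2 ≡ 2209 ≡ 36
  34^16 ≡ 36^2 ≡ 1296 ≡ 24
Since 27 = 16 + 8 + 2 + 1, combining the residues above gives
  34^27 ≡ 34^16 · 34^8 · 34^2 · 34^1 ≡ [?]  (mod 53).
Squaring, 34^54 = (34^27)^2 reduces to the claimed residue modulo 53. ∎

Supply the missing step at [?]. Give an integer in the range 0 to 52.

19

Multiply the listed residues: 24 · 36 · 43 · 34 = 864 → 37152 → 1263168.
Reducing modulo 53: 1263168 = 23833·53 + 19, so 34^27 ≡ 19.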